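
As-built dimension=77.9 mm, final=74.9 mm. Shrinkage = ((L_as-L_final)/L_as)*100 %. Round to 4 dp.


Shrinkage = ((77.9-74.9)/77.9)*100 = 3.8511 %


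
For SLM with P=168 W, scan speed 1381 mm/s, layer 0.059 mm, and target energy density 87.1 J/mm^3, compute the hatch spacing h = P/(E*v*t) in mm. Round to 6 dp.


h = 168 / (87.1*1381*0.059) = 0.023673 mm


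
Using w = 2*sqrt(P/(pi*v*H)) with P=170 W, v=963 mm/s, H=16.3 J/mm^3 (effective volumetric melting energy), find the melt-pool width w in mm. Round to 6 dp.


w = 2*sqrt(170/(pi*963*16.3)) = 0.117428 mm


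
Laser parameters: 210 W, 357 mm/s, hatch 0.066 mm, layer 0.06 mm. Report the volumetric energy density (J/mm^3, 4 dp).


E = 210 / (357*0.066*0.06) = 148.5443 J/mm^3


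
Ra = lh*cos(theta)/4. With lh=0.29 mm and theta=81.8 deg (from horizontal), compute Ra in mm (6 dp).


Ra = 0.29 * cos(81.8) / 4 = 0.010341 mm


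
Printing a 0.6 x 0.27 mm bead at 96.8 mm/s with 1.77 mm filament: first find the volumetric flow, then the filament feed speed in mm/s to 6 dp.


Q = 0.6 * 0.27 * 96.8 = 15.6816 mm^3/s
A_fil = pi*(1.77/2)^2 = 2.46057391 mm^2
v_feed = 15.6816 / 2.46057391 = 6.373147 mm/s


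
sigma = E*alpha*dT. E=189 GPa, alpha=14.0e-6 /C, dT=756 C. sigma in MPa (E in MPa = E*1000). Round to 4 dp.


sigma = 189*1000 * 14.0e-6 * 756 = 2000.376 MPa


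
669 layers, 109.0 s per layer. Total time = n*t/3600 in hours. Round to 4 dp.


t = 669 * 109.0 / 3600 = 20.2558 hrs


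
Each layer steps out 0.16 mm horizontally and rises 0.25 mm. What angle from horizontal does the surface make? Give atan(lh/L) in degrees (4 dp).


angle = atan(0.25/0.16) = 57.3808 degrees


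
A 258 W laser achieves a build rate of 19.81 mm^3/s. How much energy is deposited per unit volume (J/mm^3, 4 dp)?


SE = 258 / 19.81 = 13.0237 J/mm^3


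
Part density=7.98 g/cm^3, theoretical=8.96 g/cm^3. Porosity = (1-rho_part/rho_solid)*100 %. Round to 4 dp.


Porosity = (1-7.98/8.96)*100 = 10.9375 %


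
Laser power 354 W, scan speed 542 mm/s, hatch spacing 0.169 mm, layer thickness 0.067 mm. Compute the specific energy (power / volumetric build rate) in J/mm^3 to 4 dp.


Build rate = 542 * 0.169 * 0.067 = 6.137066 mm^3/s
SE = 354 / 6.137066 = 57.6823 J/mm^3


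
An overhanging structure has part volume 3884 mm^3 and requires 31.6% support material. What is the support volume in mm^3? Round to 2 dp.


V_support = 3884 * 0.316 = 1227.34 mm^3


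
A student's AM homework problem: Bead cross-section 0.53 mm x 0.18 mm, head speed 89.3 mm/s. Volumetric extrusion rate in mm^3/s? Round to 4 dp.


Rate = 0.53 * 0.18 * 89.3 = 8.5192 mm^3/s


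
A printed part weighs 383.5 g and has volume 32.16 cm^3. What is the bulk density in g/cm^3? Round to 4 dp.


rho = 383.5 / 32.16 = 11.9248 g/cm^3


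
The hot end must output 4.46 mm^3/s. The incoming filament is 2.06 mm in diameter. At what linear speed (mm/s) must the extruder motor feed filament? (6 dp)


A = pi*(2.06/2)^2 = 3.332916
v = 4.46 / 3.332916 = 1.338168 mm/s


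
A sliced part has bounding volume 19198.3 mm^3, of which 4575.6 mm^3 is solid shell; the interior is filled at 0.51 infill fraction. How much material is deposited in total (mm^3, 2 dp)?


V_infill = (19198.3 - 4575.6) * 0.51 = 7457.58
V_total = 4575.6 + 7457.58 = 12033.18 mm^3


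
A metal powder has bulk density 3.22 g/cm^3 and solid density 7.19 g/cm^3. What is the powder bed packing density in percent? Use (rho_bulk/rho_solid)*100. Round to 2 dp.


Packing = (3.22/7.19)*100 = 44.78 %


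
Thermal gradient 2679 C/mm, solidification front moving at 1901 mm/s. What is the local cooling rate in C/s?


CR = 2679 * 1901 = 5092779 C/s


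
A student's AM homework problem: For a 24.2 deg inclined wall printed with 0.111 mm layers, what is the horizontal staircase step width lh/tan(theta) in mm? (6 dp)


step = 0.111 / tan(24.2) = 0.246986 mm


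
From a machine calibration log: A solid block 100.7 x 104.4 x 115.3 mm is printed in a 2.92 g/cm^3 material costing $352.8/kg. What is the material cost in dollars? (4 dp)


V = 100.7 * 104.4 * 115.3 = 1212158.124 mm^3 = 1212.158124 cm^3
Mass = 1212.158124 * 2.92 / 1000 = 3.53950172 kg
Cost = 3.53950172 * 352.8 = 1248.7362 $


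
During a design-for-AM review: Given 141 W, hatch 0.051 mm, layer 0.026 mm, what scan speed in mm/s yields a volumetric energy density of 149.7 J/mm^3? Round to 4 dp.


v = 141 / (149.7*0.051*0.026) = 710.3196 mm/s


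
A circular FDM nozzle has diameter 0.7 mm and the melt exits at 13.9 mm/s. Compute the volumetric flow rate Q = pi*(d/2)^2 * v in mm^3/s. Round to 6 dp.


A = pi*(0.7/2)^2 = 0.3848451 mm^2
Q = 0.3848451 * 13.9 = 5.349347 mm^3/s


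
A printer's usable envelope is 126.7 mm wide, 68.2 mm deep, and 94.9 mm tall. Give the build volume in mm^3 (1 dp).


V = 126.7 * 68.2 * 94.9 = 820025.2 mm^3


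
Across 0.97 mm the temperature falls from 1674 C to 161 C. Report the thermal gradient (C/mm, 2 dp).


G = (1674-161)/0.97 = 1559.79 C/mm


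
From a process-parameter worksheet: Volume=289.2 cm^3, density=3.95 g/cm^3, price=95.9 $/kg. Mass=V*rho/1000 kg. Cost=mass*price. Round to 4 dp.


Mass = 289.2*3.95/1000 = 1.14234 kg
Cost = 1.14234 * 95.9 = 109.5504 $


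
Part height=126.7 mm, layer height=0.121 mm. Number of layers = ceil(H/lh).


Layers = ceil(126.7/0.121) = 1048


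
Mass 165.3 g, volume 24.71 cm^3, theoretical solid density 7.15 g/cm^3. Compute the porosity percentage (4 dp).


rho_part = 165.3 / 24.71 = 6.68959935 g/cm^3
Porosity = (1 - 6.68959935/7.15)*100 = 6.4392 %


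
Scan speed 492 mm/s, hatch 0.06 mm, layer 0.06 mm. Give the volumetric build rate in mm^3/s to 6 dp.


Rate = 492 * 0.06 * 0.06 = 1.7712 mm^3/s


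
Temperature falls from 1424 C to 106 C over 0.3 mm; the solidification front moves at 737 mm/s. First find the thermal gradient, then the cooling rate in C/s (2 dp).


G = (1424-106)/0.3 = 4393.33333333 C/mm
CR = 4393.33333333 * 737 = 3237886.67 C/s


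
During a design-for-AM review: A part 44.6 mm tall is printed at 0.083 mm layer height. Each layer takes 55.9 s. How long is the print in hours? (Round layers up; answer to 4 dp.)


Layers = ceil(44.6/0.083) = 538
t = 538 * 55.9 / 3600 = 8.3539 hrs


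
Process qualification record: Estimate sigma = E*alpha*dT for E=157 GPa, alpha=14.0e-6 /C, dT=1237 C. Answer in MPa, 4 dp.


sigma = 157*1000 * 14.0e-6 * 1237 = 2718.926 MPa


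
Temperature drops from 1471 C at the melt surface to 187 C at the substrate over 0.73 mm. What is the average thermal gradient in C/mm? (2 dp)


G = (1471-187)/0.73 = 1758.9 C/mm


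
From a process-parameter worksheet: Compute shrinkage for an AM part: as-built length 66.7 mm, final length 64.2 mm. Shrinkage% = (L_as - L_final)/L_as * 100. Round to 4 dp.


Shrinkage = ((66.7-64.2)/66.7)*100 = 3.7481 %


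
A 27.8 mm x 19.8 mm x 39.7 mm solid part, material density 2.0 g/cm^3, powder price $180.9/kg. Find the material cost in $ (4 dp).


V = 27.8 * 19.8 * 39.7 = 21852.468 mm^3 = 21.852468 cm^3
Mass = 21.852468 * 2.0 / 1000 = 0.04370494 kg
Cost = 0.04370494 * 180.9 = 7.9062 $


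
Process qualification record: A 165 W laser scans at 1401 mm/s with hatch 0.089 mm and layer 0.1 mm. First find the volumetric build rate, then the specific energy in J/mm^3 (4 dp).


Build rate = 1401 * 0.089 * 0.1 = 12.4689 mm^3/s
SE = 165 / 12.4689 = 13.2329 J/mm^3


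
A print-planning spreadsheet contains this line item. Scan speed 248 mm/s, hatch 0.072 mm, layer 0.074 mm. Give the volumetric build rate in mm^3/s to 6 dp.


Rate = 248 * 0.072 * 0.074 = 1.321344 mm^3/s


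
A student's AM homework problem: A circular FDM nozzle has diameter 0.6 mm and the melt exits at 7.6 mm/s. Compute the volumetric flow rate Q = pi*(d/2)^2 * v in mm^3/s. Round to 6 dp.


A = pi*(0.6/2)^2 = 0.28274334 mm^2
Q = 0.28274334 * 7.6 = 2.148849 mm^3/s


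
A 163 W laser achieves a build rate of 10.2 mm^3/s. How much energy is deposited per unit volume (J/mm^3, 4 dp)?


SE = 163 / 10.2 = 15.9804 J/mm^3


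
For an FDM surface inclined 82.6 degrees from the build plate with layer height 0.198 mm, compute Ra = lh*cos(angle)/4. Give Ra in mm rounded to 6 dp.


Ra = 0.198 * cos(82.6) / 4 = 0.006375 mm


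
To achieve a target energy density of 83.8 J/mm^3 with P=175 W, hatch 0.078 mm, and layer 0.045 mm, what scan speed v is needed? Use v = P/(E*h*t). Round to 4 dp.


v = 175 / (83.8*0.078*0.045) = 594.9588 mm/s


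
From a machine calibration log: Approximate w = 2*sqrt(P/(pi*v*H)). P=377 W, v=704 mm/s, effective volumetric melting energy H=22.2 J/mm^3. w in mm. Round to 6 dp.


w = 2*sqrt(377/(pi*704*22.2)) = 0.175252 mm


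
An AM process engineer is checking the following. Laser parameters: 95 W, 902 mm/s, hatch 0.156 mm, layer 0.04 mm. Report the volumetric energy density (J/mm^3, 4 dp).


E = 95 / (902*0.156*0.04) = 16.8784 J/mm^3


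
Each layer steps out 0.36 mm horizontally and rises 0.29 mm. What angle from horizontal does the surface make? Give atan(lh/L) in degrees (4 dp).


angle = atan(0.29/0.36) = 38.8534 degrees


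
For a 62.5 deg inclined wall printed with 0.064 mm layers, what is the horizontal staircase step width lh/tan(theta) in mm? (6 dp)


step = 0.064 / tan(62.5) = 0.033316 mm


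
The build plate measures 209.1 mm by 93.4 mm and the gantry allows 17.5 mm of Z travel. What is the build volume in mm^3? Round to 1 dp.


V = 209.1 * 93.4 * 17.5 = 341774.0 mm^3


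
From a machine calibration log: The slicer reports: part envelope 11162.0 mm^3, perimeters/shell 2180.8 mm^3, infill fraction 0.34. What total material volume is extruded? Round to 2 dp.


V_infill = (11162.0 - 2180.8) * 0.34 = 3053.61
V_total = 2180.8 + 3053.61 = 5234.41 mm^3


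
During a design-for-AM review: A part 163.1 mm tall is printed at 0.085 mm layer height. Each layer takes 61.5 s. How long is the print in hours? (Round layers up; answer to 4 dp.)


Layers = ceil(163.1/0.085) = 1919
t = 1919 * 61.5 / 3600 = 32.7829 hrs


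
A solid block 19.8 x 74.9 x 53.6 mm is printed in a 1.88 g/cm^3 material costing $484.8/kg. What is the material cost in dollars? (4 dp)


V = 19.8 * 74.9 * 53.6 = 79489.872 mm^3 = 79.489872 cm^3
Mass = 79.489872 * 1.88 / 1000 = 0.14944096 kg
Cost = 0.14944096 * 484.8 = 72.449 $


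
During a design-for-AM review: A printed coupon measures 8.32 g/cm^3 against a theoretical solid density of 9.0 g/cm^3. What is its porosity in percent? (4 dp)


Porosity = (1-8.32/9.0)*100 = 7.5556 %


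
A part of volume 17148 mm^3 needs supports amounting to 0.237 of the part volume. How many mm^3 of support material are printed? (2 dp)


V_support = 17148 * 0.237 = 4064.08 mm^3


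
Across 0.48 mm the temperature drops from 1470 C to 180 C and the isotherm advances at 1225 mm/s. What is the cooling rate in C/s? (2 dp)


G = (1470-180)/0.48 = 2687.5 C/mm
CR = 2687.5 * 1225 = 3292187.5 C/s


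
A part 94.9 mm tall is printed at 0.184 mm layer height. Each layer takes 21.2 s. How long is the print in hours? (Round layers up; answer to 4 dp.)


Layers = ceil(94.9/0.184) = 516
t = 516 * 21.2 / 3600 = 3.0387 hrs


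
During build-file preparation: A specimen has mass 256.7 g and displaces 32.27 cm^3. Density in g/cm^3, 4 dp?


rho = 256.7 / 32.27 = 7.9548 g/cm^3


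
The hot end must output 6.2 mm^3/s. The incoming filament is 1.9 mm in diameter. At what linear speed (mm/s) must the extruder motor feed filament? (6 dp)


A = pi*(1.9/2)^2 = 2.835287
v = 6.2 / 2.835287 = 2.186727 mm/s


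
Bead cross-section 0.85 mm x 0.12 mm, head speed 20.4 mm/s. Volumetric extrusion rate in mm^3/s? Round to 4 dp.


Rate = 0.85 * 0.12 * 20.4 = 2.0808 mm^3/s


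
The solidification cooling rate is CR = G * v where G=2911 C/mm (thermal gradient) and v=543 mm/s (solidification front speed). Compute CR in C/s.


CR = 2911 * 543 = 1580673 C/s


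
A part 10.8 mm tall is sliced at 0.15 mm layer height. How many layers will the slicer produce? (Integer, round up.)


Layers = ceil(10.8/0.15) = 72


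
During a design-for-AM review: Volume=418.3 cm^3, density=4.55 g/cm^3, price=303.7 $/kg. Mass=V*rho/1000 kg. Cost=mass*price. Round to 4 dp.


Mass = 418.3*4.55/1000 = 1.903265 kg
Cost = 1.903265 * 303.7 = 578.0216 $


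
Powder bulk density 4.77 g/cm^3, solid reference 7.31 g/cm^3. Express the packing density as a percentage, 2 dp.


Packing = (4.77/7.31)*100 = 65.25 %


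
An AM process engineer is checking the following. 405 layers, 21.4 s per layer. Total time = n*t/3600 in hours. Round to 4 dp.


t = 405 * 21.4 / 3600 = 2.4075 hrs


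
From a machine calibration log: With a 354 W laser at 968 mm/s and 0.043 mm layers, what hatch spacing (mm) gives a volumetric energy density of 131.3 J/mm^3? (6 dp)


h = 354 / (131.3*968*0.043) = 0.064773 mm


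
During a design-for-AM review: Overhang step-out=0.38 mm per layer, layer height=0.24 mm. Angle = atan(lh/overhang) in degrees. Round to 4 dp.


angle = atan(0.24/0.38) = 32.2756 degrees


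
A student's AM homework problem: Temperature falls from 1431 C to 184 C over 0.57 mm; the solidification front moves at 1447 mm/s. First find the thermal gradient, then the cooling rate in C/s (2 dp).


G = (1431-184)/0.57 = 2187.71929825 C/mm
CR = 2187.71929825 * 1447 = 3165629.82 C/s


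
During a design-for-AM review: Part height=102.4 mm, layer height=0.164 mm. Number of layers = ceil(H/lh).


Layers = ceil(102.4/0.164) = 625


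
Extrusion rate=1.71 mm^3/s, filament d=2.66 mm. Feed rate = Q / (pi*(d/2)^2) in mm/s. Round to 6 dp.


A = pi*(2.66/2)^2 = 5.557163
v = 1.71 / 5.557163 = 0.307711 mm/s


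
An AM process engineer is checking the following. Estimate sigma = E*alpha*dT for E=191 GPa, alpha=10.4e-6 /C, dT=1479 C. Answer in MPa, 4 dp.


sigma = 191*1000 * 10.4e-6 * 1479 = 2937.8856 MPa


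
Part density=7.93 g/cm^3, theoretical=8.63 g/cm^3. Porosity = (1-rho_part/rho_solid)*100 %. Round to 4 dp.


Porosity = (1-7.93/8.63)*100 = 8.1112 %


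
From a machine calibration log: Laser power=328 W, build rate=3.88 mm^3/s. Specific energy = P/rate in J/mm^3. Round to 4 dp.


SE = 328 / 3.88 = 84.5361 J/mm^3


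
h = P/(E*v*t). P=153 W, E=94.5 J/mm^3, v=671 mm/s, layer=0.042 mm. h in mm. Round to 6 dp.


h = 153 / (94.5*671*0.042) = 0.05745 mm


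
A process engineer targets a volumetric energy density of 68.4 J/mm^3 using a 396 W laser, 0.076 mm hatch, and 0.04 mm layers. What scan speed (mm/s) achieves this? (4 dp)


v = 396 / (68.4*0.076*0.04) = 1904.4321 mm/s


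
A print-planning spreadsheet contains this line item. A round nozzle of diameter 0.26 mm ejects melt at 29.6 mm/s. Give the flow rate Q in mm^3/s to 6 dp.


A = pi*(0.26/2)^2 = 0.05309292 mm^2
Q = 0.05309292 * 29.6 = 1.57155 mm^3/s


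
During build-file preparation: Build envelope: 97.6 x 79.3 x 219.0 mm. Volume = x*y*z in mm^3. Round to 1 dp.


V = 97.6 * 79.3 * 219.0 = 1694989.9 mm^3


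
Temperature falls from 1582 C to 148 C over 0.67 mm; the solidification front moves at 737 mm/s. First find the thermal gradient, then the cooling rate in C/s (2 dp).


G = (1582-148)/0.67 = 2140.29850746 C/mm
CR = 2140.29850746 * 737 = 1577400.0 C/s


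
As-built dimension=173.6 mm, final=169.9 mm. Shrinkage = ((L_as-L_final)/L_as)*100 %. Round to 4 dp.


Shrinkage = ((173.6-169.9)/173.6)*100 = 2.1313 %


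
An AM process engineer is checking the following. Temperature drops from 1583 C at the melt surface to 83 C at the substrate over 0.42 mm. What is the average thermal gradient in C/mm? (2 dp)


G = (1583-83)/0.42 = 3571.43 C/mm


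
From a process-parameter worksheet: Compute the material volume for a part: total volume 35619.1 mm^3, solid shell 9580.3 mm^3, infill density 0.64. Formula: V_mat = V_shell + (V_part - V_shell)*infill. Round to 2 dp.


V_infill = (35619.1 - 9580.3) * 0.64 = 16664.83
V_total = 9580.3 + 16664.83 = 26245.13 mm^3


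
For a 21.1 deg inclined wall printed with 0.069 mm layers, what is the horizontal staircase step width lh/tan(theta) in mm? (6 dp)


step = 0.069 / tan(21.1) = 0.178818 mm


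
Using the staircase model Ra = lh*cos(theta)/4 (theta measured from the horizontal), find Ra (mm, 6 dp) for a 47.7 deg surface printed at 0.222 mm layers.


Ra = 0.222 * cos(47.7) / 4 = 0.037352 mm


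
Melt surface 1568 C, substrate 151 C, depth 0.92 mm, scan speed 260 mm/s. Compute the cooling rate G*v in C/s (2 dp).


G = (1568-151)/0.92 = 1540.2173913 C/mm
CR = 1540.2173913 * 260 = 400456.52 C/s


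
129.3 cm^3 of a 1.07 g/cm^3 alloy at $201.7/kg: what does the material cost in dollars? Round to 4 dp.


Mass = 129.3*1.07/1000 = 0.138351 kg
Cost = 0.138351 * 201.7 = 27.9054 $


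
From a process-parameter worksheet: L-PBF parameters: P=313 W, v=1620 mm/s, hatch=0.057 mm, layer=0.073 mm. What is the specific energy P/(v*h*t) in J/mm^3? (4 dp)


Build rate = 1620 * 0.057 * 0.073 = 6.74082 mm^3/s
SE = 313 / 6.74082 = 46.4335 J/mm^3


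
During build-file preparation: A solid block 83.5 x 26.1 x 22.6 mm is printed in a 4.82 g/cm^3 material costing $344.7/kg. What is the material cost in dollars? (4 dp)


V = 83.5 * 26.1 * 22.6 = 49253.31 mm^3 = 49.25331 cm^3
Mass = 49.25331 * 4.82 / 1000 = 0.23740095 kg
Cost = 0.23740095 * 344.7 = 81.8321 $


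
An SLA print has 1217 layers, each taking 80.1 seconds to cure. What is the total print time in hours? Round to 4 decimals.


t = 1217 * 80.1 / 3600 = 27.0783 hrs


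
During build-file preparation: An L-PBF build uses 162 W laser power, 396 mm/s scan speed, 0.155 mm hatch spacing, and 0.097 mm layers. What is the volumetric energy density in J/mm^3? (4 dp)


E = 162 / (396*0.155*0.097) = 27.2092 J/mm^3


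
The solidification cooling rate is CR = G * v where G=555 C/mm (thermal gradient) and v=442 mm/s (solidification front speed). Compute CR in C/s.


CR = 555 * 442 = 245310 C/s


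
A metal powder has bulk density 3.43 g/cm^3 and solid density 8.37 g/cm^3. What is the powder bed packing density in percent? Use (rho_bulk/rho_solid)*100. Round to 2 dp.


Packing = (3.43/8.37)*100 = 40.98 %


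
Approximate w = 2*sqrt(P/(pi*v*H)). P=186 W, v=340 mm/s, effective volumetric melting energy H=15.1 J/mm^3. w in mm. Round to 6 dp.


w = 2*sqrt(186/(pi*340*15.1)) = 0.214775 mm


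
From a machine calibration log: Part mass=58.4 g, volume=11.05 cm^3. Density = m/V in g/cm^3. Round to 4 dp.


rho = 58.4 / 11.05 = 5.2851 g/cm^3


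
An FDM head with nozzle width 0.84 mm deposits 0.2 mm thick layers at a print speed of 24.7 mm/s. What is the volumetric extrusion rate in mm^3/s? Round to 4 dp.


Rate = 0.84 * 0.2 * 24.7 = 4.1496 mm^3/s


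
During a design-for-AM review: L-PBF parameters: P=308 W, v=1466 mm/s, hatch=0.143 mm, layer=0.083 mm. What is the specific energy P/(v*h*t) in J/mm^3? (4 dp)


Build rate = 1466 * 0.143 * 0.083 = 17.399954 mm^3/s
SE = 308 / 17.399954 = 17.7012 J/mm^3


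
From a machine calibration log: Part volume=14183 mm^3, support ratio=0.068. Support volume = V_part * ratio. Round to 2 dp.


V_support = 14183 * 0.068 = 964.44 mm^3


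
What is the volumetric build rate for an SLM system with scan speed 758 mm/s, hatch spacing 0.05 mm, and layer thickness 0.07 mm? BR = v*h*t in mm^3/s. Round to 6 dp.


Rate = 758 * 0.05 * 0.07 = 2.653 mm^3/s


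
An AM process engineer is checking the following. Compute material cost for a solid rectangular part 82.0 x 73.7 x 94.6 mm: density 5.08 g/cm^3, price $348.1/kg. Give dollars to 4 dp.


V = 82.0 * 73.7 * 94.6 = 571705.64 mm^3 = 571.70564 cm^3
Mass = 571.70564 * 5.08 / 1000 = 2.90426465 kg
Cost = 2.90426465 * 348.1 = 1010.9745 $


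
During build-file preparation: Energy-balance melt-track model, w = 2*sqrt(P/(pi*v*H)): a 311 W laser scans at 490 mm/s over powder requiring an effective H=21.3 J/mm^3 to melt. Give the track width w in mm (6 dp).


w = 2*sqrt(311/(pi*490*21.3)) = 0.194781 mm


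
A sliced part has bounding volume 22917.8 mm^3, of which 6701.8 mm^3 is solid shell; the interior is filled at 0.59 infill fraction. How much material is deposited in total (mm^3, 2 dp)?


V_infill = (22917.8 - 6701.8) * 0.59 = 9567.44
V_total = 6701.8 + 9567.44 = 16269.24 mm^3


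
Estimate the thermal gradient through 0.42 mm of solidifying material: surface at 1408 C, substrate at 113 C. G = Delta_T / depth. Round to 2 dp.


G = (1408-113)/0.42 = 3083.33 C/mm


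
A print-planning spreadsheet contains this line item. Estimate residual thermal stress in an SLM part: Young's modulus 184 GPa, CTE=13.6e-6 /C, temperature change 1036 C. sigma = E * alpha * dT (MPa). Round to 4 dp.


sigma = 184*1000 * 13.6e-6 * 1036 = 2592.4864 MPa


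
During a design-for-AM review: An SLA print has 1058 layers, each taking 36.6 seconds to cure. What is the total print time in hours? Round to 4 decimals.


t = 1058 * 36.6 / 3600 = 10.7563 hrs


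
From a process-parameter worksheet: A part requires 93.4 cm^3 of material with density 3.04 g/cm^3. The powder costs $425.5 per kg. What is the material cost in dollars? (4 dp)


Mass = 93.4*3.04/1000 = 0.283936 kg
Cost = 0.283936 * 425.5 = 120.8148 $


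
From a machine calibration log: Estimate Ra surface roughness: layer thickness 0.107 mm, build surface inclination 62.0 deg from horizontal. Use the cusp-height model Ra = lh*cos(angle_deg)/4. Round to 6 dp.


Ra = 0.107 * cos(62.0) / 4 = 0.012558 mm


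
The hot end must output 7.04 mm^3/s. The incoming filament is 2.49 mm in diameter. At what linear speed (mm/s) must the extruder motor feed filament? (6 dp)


A = pi*(2.49/2)^2 = 4.869547
v = 7.04 / 4.869547 = 1.44572 mm/s


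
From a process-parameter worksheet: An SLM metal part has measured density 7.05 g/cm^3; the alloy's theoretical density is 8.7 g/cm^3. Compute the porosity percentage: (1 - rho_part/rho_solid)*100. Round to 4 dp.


Porosity = (1-7.05/8.7)*100 = 18.9655 %


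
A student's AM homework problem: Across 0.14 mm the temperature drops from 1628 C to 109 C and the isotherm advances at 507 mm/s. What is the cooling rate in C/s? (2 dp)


G = (1628-109)/0.14 = 10850.0 C/mm
CR = 10850.0 * 507 = 5500950.0 C/s


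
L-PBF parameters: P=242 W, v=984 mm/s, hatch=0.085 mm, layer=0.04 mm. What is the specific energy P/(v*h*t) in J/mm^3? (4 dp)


Build rate = 984 * 0.085 * 0.04 = 3.3456 mm^3/s
SE = 242 / 3.3456 = 72.3338 J/mm^3


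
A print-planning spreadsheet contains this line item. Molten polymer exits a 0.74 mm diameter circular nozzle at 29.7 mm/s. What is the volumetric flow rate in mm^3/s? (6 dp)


A = pi*(0.74/2)^2 = 0.43008403 mm^2
Q = 0.43008403 * 29.7 = 12.773496 mm^3/s


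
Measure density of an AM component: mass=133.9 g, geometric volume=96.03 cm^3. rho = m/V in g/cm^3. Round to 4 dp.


rho = 133.9 / 96.03 = 1.3944 g/cm^3


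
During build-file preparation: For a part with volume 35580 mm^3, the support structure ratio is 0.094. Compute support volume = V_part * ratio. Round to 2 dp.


V_support = 35580 * 0.094 = 3344.52 mm^3


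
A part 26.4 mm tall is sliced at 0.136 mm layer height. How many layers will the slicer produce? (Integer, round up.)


Layers = ceil(26.4/0.136) = 195


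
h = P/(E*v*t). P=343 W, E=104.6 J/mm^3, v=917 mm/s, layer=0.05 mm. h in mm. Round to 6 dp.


h = 343 / (104.6*917*0.05) = 0.071519 mm


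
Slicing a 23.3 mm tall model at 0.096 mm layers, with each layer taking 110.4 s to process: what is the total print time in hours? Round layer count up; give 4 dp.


Layers = ceil(23.3/0.096) = 243
t = 243 * 110.4 / 3600 = 7.452 hrs


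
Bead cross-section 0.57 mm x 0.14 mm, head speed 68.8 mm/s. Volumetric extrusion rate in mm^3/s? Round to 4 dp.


Rate = 0.57 * 0.14 * 68.8 = 5.4902 mm^3/s


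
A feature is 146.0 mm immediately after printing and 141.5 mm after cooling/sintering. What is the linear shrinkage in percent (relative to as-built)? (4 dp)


Shrinkage = ((146.0-141.5)/146.0)*100 = 3.0822 %


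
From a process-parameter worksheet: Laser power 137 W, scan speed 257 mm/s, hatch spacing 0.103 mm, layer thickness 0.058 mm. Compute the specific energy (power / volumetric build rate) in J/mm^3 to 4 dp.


Build rate = 257 * 0.103 * 0.058 = 1.535318 mm^3/s
SE = 137 / 1.535318 = 89.2323 J/mm^3


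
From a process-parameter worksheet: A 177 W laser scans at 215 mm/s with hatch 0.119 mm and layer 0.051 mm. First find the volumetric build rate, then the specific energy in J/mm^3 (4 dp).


Build rate = 215 * 0.119 * 0.051 = 1.304835 mm^3/s
SE = 177 / 1.304835 = 135.6493 J/mm^3


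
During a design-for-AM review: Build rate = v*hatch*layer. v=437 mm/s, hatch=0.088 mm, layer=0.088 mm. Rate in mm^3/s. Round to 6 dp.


Rate = 437 * 0.088 * 0.088 = 3.384128 mm^3/s


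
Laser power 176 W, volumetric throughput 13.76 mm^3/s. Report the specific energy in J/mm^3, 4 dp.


SE = 176 / 13.76 = 12.7907 J/mm^3


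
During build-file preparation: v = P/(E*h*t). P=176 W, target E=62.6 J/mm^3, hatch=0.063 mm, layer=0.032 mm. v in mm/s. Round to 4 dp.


v = 176 / (62.6*0.063*0.032) = 1394.594 mm/s


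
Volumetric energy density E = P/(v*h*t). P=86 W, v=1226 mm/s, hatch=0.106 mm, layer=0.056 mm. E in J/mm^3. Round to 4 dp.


E = 86 / (1226*0.106*0.056) = 11.8172 J/mm^3


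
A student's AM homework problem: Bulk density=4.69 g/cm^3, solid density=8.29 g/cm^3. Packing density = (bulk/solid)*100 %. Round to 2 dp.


Packing = (4.69/8.29)*100 = 56.57 %


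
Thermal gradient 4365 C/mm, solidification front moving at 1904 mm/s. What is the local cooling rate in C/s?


CR = 4365 * 1904 = 8310960 C/s


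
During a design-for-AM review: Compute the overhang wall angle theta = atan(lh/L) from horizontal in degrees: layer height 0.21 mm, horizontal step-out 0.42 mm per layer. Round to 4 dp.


angle = atan(0.21/0.42) = 26.5651 degrees


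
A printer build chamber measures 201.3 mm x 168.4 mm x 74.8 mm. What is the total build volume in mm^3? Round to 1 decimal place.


V = 201.3 * 168.4 * 74.8 = 2535639.2 mm^3


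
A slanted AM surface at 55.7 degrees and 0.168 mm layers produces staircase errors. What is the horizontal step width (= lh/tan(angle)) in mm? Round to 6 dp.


step = 0.168 / tan(55.7) = 0.114602 mm


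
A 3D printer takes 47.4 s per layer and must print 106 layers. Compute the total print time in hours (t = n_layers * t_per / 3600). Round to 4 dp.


t = 106 * 47.4 / 3600 = 1.3957 hrs


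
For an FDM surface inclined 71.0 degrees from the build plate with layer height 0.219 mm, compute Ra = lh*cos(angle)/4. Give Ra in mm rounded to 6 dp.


Ra = 0.219 * cos(71.0) / 4 = 0.017825 mm


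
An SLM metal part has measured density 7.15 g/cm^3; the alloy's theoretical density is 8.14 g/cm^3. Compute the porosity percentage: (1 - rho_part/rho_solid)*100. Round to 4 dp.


Porosity = (1-7.15/8.14)*100 = 12.1622 %


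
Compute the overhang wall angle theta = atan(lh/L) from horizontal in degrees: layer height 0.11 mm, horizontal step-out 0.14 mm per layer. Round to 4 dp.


angle = atan(0.11/0.14) = 38.1572 degrees


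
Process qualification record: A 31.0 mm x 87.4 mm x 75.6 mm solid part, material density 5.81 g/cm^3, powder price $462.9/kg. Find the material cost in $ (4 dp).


V = 31.0 * 87.4 * 75.6 = 204830.64 mm^3 = 204.83064 cm^3
Mass = 204.83064 * 5.81 / 1000 = 1.19006602 kg
Cost = 1.19006602 * 462.9 = 550.8816 $


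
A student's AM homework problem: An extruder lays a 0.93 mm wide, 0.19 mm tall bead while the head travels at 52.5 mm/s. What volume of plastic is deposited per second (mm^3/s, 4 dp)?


Rate = 0.93 * 0.19 * 52.5 = 9.2768 mm^3/s


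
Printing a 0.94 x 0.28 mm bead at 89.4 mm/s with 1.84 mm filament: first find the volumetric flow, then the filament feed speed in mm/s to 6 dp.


Q = 0.94 * 0.28 * 89.4 = 23.53008 mm^3/s
A_fil = pi*(1.84/2)^2 = 2.65904402 mm^2
v_feed = 23.53008 / 2.65904402 = 8.849075 mm/s


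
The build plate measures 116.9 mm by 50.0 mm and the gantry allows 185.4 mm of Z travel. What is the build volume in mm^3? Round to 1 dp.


V = 116.9 * 50.0 * 185.4 = 1083663.0 mm^3


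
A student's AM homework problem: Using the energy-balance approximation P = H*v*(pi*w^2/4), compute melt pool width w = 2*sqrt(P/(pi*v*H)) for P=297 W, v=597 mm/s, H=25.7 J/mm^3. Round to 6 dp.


w = 2*sqrt(297/(pi*597*25.7)) = 0.156993 mm


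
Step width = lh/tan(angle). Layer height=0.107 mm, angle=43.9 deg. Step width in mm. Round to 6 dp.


step = 0.107 / tan(43.9) = 0.111189 mm


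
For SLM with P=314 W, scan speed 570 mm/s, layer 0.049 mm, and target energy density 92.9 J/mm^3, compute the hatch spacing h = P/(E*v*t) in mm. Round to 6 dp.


h = 314 / (92.9*570*0.049) = 0.121016 mm


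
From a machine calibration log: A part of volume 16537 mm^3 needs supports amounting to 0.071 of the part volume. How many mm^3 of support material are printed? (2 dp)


V_support = 16537 * 0.071 = 1174.13 mm^3


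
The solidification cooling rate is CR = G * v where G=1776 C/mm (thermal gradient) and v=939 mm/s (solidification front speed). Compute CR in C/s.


CR = 1776 * 939 = 1667664 C/s


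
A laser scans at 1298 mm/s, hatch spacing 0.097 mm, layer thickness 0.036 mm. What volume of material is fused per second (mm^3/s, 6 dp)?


Rate = 1298 * 0.097 * 0.036 = 4.532616 mm^3/s


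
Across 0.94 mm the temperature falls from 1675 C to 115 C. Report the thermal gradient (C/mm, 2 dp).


G = (1675-115)/0.94 = 1659.57 C/mm


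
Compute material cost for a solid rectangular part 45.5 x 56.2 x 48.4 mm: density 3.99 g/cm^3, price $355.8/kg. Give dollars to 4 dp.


V = 45.5 * 56.2 * 48.4 = 123763.64 mm^3 = 123.76364 cm^3
Mass = 123.76364 * 3.99 / 1000 = 0.49381692 kg
Cost = 0.49381692 * 355.8 = 175.7001 $


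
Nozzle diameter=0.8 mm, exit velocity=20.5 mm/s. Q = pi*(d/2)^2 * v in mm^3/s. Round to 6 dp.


A = pi*(0.8/2)^2 = 0.50265482 mm^2
Q = 0.50265482 * 20.5 = 10.304424 mm^3/s


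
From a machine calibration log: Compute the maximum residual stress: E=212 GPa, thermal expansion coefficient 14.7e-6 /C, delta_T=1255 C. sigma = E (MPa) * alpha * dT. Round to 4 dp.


sigma = 212*1000 * 14.7e-6 * 1255 = 3911.082 MPa


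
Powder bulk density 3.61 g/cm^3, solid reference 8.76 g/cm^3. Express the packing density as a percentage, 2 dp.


Packing = (3.61/8.76)*100 = 41.21 %


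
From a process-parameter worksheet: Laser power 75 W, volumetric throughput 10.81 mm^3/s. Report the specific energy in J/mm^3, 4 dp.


SE = 75 / 10.81 = 6.938 J/mm^3


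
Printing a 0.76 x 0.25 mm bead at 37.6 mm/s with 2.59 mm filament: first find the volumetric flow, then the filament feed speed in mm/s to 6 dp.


Q = 0.76 * 0.25 * 37.6 = 7.144 mm^3/s
A_fil = pi*(2.59/2)^2 = 5.26852942 mm^2
v_feed = 7.144 / 5.26852942 = 1.355976 mm/s


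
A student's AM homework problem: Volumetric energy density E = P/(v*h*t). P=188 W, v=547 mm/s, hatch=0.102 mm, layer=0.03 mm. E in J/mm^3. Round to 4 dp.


E = 188 / (547*0.102*0.03) = 112.3179 J/mm^3


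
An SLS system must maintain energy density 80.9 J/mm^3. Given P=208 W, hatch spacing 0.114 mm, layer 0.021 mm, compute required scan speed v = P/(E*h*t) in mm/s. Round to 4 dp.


v = 208 / (80.9*0.114*0.021) = 1073.9663 mm/s


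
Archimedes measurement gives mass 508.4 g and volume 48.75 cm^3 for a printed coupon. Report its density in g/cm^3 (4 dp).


rho = 508.4 / 48.75 = 10.4287 g/cm^3


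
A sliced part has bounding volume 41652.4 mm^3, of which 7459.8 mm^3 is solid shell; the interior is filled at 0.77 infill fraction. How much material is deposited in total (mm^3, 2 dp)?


V_infill = (41652.4 - 7459.8) * 0.77 = 26328.3
V_total = 7459.8 + 26328.3 = 33788.1 mm^3


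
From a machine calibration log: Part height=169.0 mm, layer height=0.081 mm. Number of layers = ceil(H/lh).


Layers = ceil(169.0/0.081) = 2087


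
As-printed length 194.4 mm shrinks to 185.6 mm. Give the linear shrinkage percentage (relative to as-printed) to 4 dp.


Shrinkage = ((194.4-185.6)/194.4)*100 = 4.5267 %


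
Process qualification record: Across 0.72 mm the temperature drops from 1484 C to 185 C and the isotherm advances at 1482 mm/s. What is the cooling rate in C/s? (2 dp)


G = (1484-185)/0.72 = 1804.16666667 C/mm
CR = 1804.16666667 * 1482 = 2673775.0 C/s


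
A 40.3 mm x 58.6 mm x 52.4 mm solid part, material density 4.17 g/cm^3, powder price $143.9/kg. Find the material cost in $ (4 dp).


V = 40.3 * 58.6 * 52.4 = 123746.792 mm^3 = 123.746792 cm^3
Mass = 123.746792 * 4.17 / 1000 = 0.51602412 kg
Cost = 0.51602412 * 143.9 = 74.2559 $


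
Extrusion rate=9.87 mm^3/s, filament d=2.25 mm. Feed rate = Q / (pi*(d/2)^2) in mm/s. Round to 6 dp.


A = pi*(2.25/2)^2 = 3.976078
v = 9.87 / 3.976078 = 2.482346 mm/s


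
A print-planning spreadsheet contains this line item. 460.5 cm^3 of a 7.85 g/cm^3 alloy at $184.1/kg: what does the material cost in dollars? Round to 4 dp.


Mass = 460.5*7.85/1000 = 3.614925 kg
Cost = 3.614925 * 184.1 = 665.5077 $


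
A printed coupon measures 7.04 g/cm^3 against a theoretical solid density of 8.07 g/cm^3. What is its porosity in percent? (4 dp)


Porosity = (1-7.04/8.07)*100 = 12.7633 %


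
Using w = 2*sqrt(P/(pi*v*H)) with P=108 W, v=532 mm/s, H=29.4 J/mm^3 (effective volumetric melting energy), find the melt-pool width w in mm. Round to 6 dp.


w = 2*sqrt(108/(pi*532*29.4)) = 0.093764 mm


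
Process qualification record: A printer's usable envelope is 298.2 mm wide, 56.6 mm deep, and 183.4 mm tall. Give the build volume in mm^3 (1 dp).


V = 298.2 * 56.6 * 183.4 = 3095447.2 mm^3


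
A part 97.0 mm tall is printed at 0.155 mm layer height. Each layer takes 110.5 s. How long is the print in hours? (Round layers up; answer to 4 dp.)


Layers = ceil(97.0/0.155) = 626
t = 626 * 110.5 / 3600 = 19.2147 hrs


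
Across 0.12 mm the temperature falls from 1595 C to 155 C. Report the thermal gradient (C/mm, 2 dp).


G = (1595-155)/0.12 = 12000.0 C/mm


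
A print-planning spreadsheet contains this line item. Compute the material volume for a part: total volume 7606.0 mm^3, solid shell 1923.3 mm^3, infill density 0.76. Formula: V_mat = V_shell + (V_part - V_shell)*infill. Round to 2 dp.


V_infill = (7606.0 - 1923.3) * 0.76 = 4318.85
V_total = 1923.3 + 4318.85 = 6242.15 mm^3


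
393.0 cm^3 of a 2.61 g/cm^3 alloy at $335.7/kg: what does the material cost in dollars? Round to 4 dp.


Mass = 393.0*2.61/1000 = 1.02573 kg
Cost = 1.02573 * 335.7 = 344.3376 $


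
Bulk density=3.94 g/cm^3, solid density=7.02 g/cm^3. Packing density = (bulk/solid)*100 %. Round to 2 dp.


Packing = (3.94/7.02)*100 = 56.13 %


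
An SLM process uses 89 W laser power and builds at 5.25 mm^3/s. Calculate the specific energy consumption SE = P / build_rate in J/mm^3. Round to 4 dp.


SE = 89 / 5.25 = 16.9524 J/mm^3


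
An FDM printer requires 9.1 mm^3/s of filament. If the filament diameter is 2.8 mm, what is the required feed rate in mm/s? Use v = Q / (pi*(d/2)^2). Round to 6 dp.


A = pi*(2.8/2)^2 = 6.157522
v = 9.1 / 6.157522 = 1.477867 mm/s


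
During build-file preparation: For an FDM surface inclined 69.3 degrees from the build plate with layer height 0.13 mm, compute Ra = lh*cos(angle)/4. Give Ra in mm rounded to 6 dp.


Ra = 0.13 * cos(69.3) / 4 = 0.011488 mm


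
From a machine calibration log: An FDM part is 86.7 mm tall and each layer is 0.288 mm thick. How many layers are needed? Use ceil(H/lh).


Layers = ceil(86.7/0.288) = 302


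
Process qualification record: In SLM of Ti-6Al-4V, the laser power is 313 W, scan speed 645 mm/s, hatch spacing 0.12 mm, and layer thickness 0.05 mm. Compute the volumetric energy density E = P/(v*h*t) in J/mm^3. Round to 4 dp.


E = 313 / (645*0.12*0.05) = 80.8786 J/mm^3


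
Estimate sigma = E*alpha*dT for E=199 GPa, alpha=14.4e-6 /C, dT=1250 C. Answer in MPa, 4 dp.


sigma = 199*1000 * 14.4e-6 * 1250 = 3582.0 MPa


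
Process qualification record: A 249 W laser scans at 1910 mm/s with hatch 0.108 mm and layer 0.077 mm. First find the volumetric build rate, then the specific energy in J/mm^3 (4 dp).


Build rate = 1910 * 0.108 * 0.077 = 15.88356 mm^3/s
SE = 249 / 15.88356 = 15.6766 J/mm^3


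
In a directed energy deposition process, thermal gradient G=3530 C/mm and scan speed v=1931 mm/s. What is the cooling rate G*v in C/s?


CR = 3530 * 1931 = 6816430 C/s


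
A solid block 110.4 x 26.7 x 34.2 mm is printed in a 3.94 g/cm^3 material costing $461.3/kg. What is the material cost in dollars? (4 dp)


V = 110.4 * 26.7 * 34.2 = 100810.656 mm^3 = 100.810656 cm^3
Mass = 100.810656 * 3.94 / 1000 = 0.39719398 kg
Cost = 0.39719398 * 461.3 = 183.2256 $


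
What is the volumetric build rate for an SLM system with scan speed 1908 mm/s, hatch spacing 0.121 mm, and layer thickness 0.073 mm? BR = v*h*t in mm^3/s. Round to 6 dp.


Rate = 1908 * 0.121 * 0.073 = 16.853364 mm^3/s


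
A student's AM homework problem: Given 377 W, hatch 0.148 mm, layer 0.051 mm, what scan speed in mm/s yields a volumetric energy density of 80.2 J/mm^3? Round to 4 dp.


v = 377 / (80.2*0.148*0.051) = 622.7806 mm/s


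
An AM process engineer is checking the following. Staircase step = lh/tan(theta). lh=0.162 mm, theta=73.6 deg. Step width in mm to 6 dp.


step = 0.162 / tan(73.6) = 0.047679 mm


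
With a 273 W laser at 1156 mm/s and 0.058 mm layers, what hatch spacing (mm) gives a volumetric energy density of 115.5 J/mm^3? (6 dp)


h = 273 / (115.5*1156*0.058) = 0.035253 mm


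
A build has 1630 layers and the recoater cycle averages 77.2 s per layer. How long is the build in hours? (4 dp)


t = 1630 * 77.2 / 3600 = 34.9544 hrs


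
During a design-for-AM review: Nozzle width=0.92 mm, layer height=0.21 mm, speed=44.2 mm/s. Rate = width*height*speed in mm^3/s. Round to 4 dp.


Rate = 0.92 * 0.21 * 44.2 = 8.5394 mm^3/s


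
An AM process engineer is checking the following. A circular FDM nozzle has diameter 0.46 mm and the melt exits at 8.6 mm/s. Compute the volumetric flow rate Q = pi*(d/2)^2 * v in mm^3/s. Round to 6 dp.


A = pi*(0.46/2)^2 = 0.16619025 mm^2
Q = 0.16619025 * 8.6 = 1.429236 mm^3/s


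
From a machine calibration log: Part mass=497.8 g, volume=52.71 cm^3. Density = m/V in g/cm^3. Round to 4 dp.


rho = 497.8 / 52.71 = 9.4441 g/cm^3


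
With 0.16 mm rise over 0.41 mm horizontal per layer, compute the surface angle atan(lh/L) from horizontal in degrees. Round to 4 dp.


angle = atan(0.16/0.41) = 21.3179 degrees


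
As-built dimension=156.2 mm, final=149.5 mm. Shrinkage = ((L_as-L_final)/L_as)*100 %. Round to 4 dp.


Shrinkage = ((156.2-149.5)/156.2)*100 = 4.2894 %


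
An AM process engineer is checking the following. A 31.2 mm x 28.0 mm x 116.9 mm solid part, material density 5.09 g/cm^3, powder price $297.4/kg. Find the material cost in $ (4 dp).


V = 31.2 * 28.0 * 116.9 = 102123.84 mm^3 = 102.12384 cm^3
Mass = 102.12384 * 5.09 / 1000 = 0.51981035 kg
Cost = 0.51981035 * 297.4 = 154.5916 $


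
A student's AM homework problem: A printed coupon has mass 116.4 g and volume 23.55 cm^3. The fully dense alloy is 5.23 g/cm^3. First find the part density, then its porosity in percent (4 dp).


rho_part = 116.4 / 23.55 = 4.94267516 g/cm^3
Porosity = (1 - 4.94267516/5.23)*100 = 5.4938 %


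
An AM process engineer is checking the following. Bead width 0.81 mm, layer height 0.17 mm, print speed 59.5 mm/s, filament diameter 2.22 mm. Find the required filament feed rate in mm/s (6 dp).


Q = 0.81 * 0.17 * 59.5 = 8.19315 mm^3/s
A_fil = pi*(2.22/2)^2 = 3.87075631 mm^2
v_feed = 8.19315 / 3.87075631 = 2.116679 mm/s
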